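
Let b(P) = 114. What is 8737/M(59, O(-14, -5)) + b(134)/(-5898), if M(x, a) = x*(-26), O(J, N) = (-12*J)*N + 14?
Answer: -8617617/1507922 ≈ -5.7149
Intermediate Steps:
O(J, N) = 14 - 12*J*N (O(J, N) = -12*J*N + 14 = 14 - 12*J*N)
M(x, a) = -26*x
8737/M(59, O(-14, -5)) + b(134)/(-5898) = 8737/((-26*59)) + 114/(-5898) = 8737/(-1534) + 114*(-1/5898) = 8737*(-1/1534) - 19/983 = -8737/1534 - 19/983 = -8617617/1507922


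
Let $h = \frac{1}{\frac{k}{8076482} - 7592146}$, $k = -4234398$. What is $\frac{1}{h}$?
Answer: $- \frac{30658917372385}{4038241} \approx -7.5921 \cdot 10^{6}$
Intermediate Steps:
$h = - \frac{4038241}{30658917372385}$ ($h = \frac{1}{- \frac{4234398}{8076482} - 7592146} = \frac{1}{\left(-4234398\right) \frac{1}{8076482} - 7592146} = \frac{1}{- \frac{2117199}{4038241} - 7592146} = \frac{1}{- \frac{30658917372385}{4038241}} = - \frac{4038241}{30658917372385} \approx -1.3172 \cdot 10^{-7}$)
$\frac{1}{h} = \frac{1}{- \frac{4038241}{30658917372385}} = - \frac{30658917372385}{4038241}$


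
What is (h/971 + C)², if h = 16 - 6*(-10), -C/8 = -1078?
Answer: 70123541040400/942841 ≈ 7.4375e+7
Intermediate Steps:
C = 8624 (C = -8*(-1078) = 8624)
h = 76 (h = 16 + 60 = 76)
(h/971 + C)² = (76/971 + 8624)² = (8373980/971)² = 70123541040400/942841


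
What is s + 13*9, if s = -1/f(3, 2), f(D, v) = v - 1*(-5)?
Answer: 818/7 ≈ 116.86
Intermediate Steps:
f(D, v) = 5 + v (f(D, v) = v + 5 = 5 + v)
s = -⅐ (s = -1/(5 + 2) = -1/7 = -1*⅐ = -⅐ ≈ -0.14286)
s + 13*9 = -⅐ + 13*9 = -⅐ + 117 = 818/7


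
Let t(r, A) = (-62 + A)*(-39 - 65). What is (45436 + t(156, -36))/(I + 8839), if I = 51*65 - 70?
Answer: 13907/3021 ≈ 4.6034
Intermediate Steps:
t(r, A) = 6448 - 104*A (t(r, A) = (-62 + A)*(-104) = 6448 - 104*A)
I = 3245 (I = 3315 - 70 = 3245)
(45436 + t(156, -36))/(I + 8839) = (45436 + (6448 - 104*(-36)))/(3245 + 8839) = (45436 + (6448 + 3744))/12084 = (45436 + 10192)*(1/12084) = 55628*(1/12084) = 13907/3021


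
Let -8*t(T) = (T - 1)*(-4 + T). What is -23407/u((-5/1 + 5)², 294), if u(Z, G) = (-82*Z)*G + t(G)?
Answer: 93628/42485 ≈ 2.2038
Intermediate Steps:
t(T) = -(-1 + T)*(-4 + T)/8 (t(T) = -(T - 1)*(-4 + T)/8 = -(-1 + T)*(-4 + T)/8)
u(Z, G) = -½ - G²/8 + 5*G/8 - 82*G*Z (u(Z, G) = (-82*Z)*G + (-½ - G²/8 + 5*G/8) = -82*G*Z + (-½ - G²/8 + 5*G/8) = -½ - G²/8 + 5*G/8 - 82*G*Z)
-23407/u((-5/1 + 5)², 294) = -23407/(-½ - ⅛*294² + (5/8)*294 - 82*294*(-5/1 + 5)²) = -23407/(-½ - ⅛*86436 + 735/4 - 82*294*(-5*1 + 5)²) = -23407/(-½ - 21609/2 + 735/4 - 82*294*(-5 + 5)²) = -23407/(-½ - 21609/2 + 735/4 - 82*294*0²) = -23407/(-½ - 21609/2 + 735/4 - 82*294*0) = -23407/(-½ - 21609/2 + 735/4 + 0) = -23407/(-42485/4) = -23407*(-4/42485) = 93628/42485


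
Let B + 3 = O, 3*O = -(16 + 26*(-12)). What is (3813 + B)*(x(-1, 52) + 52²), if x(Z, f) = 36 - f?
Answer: 10506496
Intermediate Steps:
O = 296/3 (O = (-(16 + 26*(-12)))/3 = (-(16 - 312))/3 = (-1*(-296))/3 = (⅓)*296 = 296/3 ≈ 98.667)
B = 287/3 (B = -3 + 296/3 = 287/3 ≈ 95.667)
(3813 + B)*(x(-1, 52) + 52²) = (3813 + 287/3)*((36 - 1*52) + 52²) = 11726*((36 - 52) + 2704)/3 = 11726*(-16 + 2704)/3 = (11726/3)*2688 = 10506496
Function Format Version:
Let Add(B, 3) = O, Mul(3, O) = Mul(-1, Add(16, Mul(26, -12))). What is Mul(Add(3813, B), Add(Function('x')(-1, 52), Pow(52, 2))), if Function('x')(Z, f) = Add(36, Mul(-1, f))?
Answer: 10506496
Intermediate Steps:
O = Rational(296, 3) (O = Mul(Rational(1, 3), Mul(-1, Add(16, Mul(26, -12)))) = Mul(Rational(1, 3), Mul(-1, Add(16, -312))) = Mul(Rational(1, 3), Mul(-1, -296)) = Mul(Rational(1, 3), 296) = Rational(296, 3) ≈ 98.667)
B = Rational(287, 3) (B = Add(-3, Rational(296, 3)) = Rational(287, 3) ≈ 95.667)
Mul(Add(3813, B), Add(Function('x')(-1, 52), Pow(52, 2))) = Mul(Add(3813, Rational(287, 3)), Add(Add(36, Mul(-1, 52)), Pow(52, 2))) = Mul(Rational(11726, 3), Add(Add(36, -52), 2704)) = Mul(Rational(11726, 3), Add(-16, 2704)) = Mul(Rational(11726, 3), 2688) = 10506496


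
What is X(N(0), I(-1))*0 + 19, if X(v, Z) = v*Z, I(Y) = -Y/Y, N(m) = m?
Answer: 19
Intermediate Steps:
I(Y) = -1 (I(Y) = -1*1 = -1)
X(v, Z) = Z*v
X(N(0), I(-1))*0 + 19 = -1*0*0 + 19 = 0*0 + 19 = 0 + 19 = 19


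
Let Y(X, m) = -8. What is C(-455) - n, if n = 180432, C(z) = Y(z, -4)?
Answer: -180440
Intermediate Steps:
C(z) = -8
C(-455) - n = -8 - 1*180432 = -8 - 180432 = -180440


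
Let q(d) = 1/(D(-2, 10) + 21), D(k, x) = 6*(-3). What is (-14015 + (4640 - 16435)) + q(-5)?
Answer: -77429/3 ≈ -25810.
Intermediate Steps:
D(k, x) = -18
q(d) = ⅓ (q(d) = 1/(-18 + 21) = 1/3 = ⅓)
(-14015 + (4640 - 16435)) + q(-5) = (-14015 + (4640 - 16435)) + ⅓ = (-14015 - 11795) + ⅓ = -25810 + ⅓ = -77429/3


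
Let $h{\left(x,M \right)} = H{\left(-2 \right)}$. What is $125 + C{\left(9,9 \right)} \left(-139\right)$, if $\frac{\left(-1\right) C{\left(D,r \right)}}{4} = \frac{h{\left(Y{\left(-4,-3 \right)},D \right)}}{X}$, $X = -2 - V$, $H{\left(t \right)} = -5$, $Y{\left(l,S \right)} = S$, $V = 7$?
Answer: $\frac{3905}{9} \approx 433.89$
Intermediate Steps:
$h{\left(x,M \right)} = -5$
$X = -9$ ($X = -2 - 7 = -9$)
$C{\left(D,r \right)} = - \frac{20}{9}$ ($C{\left(D,r \right)} = - 4 \left(- \frac{5}{-9}\right) = - 4 \left(\left(-5\right) \left(- \frac{1}{9}\right)\right) = \left(-4\right) \frac{5}{9} = - \frac{20}{9}$)
$125 + C{\left(9,9 \right)} \left(-139\right) = 125 - - \frac{2780}{9} = 125 + \frac{2780}{9} = \frac{3905}{9}$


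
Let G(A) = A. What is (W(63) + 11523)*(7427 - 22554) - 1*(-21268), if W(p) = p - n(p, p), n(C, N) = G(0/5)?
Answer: -175240154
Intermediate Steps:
n(C, N) = 0 (n(C, N) = 0/5 = 0*(⅕) = 0)
W(p) = p (W(p) = p - 1*0 = p + 0 = p)
(W(63) + 11523)*(7427 - 22554) - 1*(-21268) = (63 + 11523)*(7427 - 22554) - 1*(-21268) = 11586*(-15127) + 21268 = -175261422 + 21268 = -175240154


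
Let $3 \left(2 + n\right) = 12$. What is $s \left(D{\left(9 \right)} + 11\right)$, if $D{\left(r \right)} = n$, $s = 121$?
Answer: $1573$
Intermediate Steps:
$n = 2$ ($n = -2 + \frac{1}{3} \cdot 12 = -2 + 4 = 2$)
$D{\left(r \right)} = 2$
$s \left(D{\left(9 \right)} + 11\right) = 121 \left(2 + 11\right) = 121 \cdot 13 = 1573$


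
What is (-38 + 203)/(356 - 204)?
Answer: 165/152 ≈ 1.0855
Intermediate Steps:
(-38 + 203)/(356 - 204) = 165/152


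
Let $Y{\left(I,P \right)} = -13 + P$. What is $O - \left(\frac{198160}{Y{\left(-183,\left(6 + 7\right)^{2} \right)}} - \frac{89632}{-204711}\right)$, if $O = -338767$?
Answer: $- \frac{23203152143}{68237} \approx -3.4004 \cdot 10^{5}$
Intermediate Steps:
$O - \left(\frac{198160}{Y{\left(-183,\left(6 + 7\right)^{2} \right)}} - \frac{89632}{-204711}\right) = -338767 - \left(\frac{198160}{-13 + \left(6 + 7\right)^{2}} - \frac{89632}{-204711}\right) = -338767 - \left(\frac{198160}{-13 + 13^{2}} - - \frac{89632}{204711}\right) = -338767 - \left(\frac{198160}{-13 + 169} + \frac{89632}{204711}\right) = -338767 - \left(\frac{198160}{156} + \frac{89632}{204711}\right) = -338767 - \left(198160 \cdot \frac{1}{156} + \frac{89632}{204711}\right) = -338767 - \left(\frac{49540}{39} + \frac{89632}{204711}\right) = -338767 - \frac{86708364}{68237} = - \frac{23203152143}{68237}$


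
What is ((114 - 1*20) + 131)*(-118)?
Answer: -26550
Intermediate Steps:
((114 - 1*20) + 131)*(-118) = ((114 - 20) + 131)*(-118) = (94 + 131)*(-118) = 225*(-118) = -26550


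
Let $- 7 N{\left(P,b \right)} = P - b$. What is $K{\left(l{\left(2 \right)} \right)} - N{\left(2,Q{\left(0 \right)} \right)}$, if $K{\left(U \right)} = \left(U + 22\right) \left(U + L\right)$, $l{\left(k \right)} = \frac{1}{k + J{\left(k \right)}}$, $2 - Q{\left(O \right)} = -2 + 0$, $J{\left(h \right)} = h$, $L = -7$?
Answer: $- \frac{16853}{112} \approx -150.47$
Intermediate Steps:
$Q{\left(O \right)} = 4$ ($Q{\left(O \right)} = 2 - \left(-2 + 0\right) = 2 - -2 = 2 + 2 = 4$)
$l{\left(k \right)} = \frac{1}{2 k}$ ($l{\left(k \right)} = \frac{1}{k + k} = \frac{1}{2 k}$)
$N{\left(P,b \right)} = - \frac{P}{7} + \frac{b}{7}$ ($N{\left(P,b \right)} = - \frac{P - b}{7} = - \frac{P}{7} + \frac{b}{7}$)
$K{\left(U \right)} = \left(-7 + U\right) \left(22 + U\right)$ ($K{\left(U \right)} = \left(U + 22\right) \left(U - 7\right) = \left(22 + U\right) \left(-7 + U\right) = \left(-7 + U\right) \left(22 + U\right)$)
$K{\left(l{\left(2 \right)} \right)} - N{\left(2,Q{\left(0 \right)} \right)} = \left(-154 + \left(\frac{1}{2 \cdot 2}\right)^{2} + 15 \frac{1}{2 \cdot 2}\right) - \left(\left(- \frac{1}{7}\right) 2 + \frac{1}{7} \cdot 4\right) = \left(-154 + \left(\frac{1}{2} \cdot \frac{1}{2}\right)^{2} + 15 \cdot \frac{1}{2} \cdot \frac{1}{2}\right) - \left(- \frac{2}{7} + \frac{4}{7}\right) = \left(-154 + \left(\frac{1}{4}\right)^{2} + 15 \cdot \frac{1}{4}\right) - \frac{2}{7} = \left(-154 + \frac{1}{16} + \frac{15}{4}\right) - \frac{2}{7} = - \frac{2403}{16} - \frac{2}{7} = - \frac{16853}{112}$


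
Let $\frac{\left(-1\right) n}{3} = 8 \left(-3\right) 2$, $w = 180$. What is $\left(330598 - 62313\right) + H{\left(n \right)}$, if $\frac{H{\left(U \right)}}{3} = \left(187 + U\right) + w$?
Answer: $269818$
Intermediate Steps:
$n = 144$ ($n = - 3 \cdot 8 \left(-3\right) 2 = - 3 \left(\left(-24\right) 2\right) = \left(-3\right) \left(-48\right) = 144$)
$H{\left(U \right)} = 1101 + 3 U$ ($H{\left(U \right)} = 3 \left(\left(187 + U\right) + 180\right) = 3 \left(367 + U\right) = 1101 + 3 U$)
$\left(330598 - 62313\right) + H{\left(n \right)} = \left(330598 - 62313\right) + \left(1101 + 3 \cdot 144\right) = 268285 + \left(1101 + 432\right) = 268285 + 1533 = 269818$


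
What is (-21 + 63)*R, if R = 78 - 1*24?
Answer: 2268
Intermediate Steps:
R = 54 (R = 78 - 24 = 54)
(-21 + 63)*R = (-21 + 63)*54 = 42*54 = 2268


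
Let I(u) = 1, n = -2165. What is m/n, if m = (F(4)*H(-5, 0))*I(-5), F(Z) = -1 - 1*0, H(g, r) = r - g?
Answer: 1/433 ≈ 0.0023095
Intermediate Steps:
F(Z) = -1 (F(Z) = -1 + 0 = -1)
m = -5 (m = -(0 - 1*(-5))*1 = -(0 + 5)*1 = -1*5*1 = -5*1 = -5)
m/n = -5/(-2165) = -5*(-1/2165) = 1/433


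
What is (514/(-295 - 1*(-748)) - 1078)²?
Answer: 237968352400/205209 ≈ 1.1596e+6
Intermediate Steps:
(514/(-295 - 1*(-748)) - 1078)² = (514/(-295 + 748) - 1078)² = (514/453 - 1078)² = (-487820/453)² = 237968352400/205209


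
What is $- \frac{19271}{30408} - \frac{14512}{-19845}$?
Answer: $\frac{2802281}{28735560} \approx 0.09752$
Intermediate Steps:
$- \frac{19271}{30408} - \frac{14512}{-19845} = \left(-19271\right) \frac{1}{30408} - - \frac{14512}{19845} = - \frac{2753}{4344} + \frac{14512}{19845} = \frac{2802281}{28735560}$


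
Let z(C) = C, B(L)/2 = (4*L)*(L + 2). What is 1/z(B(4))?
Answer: 1/192 ≈ 0.0052083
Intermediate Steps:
B(L) = 8*L*(2 + L) (B(L) = 2*((4*L)*(L + 2)) = 2*((4*L)*(2 + L)) = 2*(4*L*(2 + L)) = 8*L*(2 + L))
1/z(B(4)) = 1/(8*4*(2 + 4)) = 1/(8*4*6) = 1/192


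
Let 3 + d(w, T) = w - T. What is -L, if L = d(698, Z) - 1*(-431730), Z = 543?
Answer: -431882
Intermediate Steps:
d(w, T) = -3 + w - T (d(w, T) = -3 + (w - T) = -3 + w - T)
L = 431882 (L = (-3 + 698 - 1*543) - 1*(-431730) = (-3 + 698 - 543) + 431730 = 152 + 431730 = 431882)
-L = -1*431882 = -431882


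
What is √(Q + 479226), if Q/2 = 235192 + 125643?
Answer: 16*√4691 ≈ 1095.9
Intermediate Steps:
Q = 721670 (Q = 2*(235192 + 125643) = 2*360835 = 721670)
√(Q + 479226) = √(721670 + 479226) = √1200896 = 16*√4691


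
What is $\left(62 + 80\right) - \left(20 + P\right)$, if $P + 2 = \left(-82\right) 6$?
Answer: $616$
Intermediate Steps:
$P = -494$ ($P = -2 - 492 = -494$)
$\left(62 + 80\right) - \left(20 + P\right) = \left(62 + 80\right) - -474 = 142 + \left(-20 + 494\right) = 142 + 474 = 616$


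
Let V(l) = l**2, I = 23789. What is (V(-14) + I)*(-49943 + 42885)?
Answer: -169286130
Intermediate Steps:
(V(-14) + I)*(-49943 + 42885) = ((-14)**2 + 23789)*(-49943 + 42885) = (196 + 23789)*(-7058) = 23985*(-7058) = -169286130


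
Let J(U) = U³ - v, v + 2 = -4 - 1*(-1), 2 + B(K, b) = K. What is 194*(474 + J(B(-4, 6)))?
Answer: 51022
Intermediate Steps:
B(K, b) = -2 + K
v = -5 (v = -2 + (-4 - 1*(-1)) = -2 + (-4 + 1) = -2 - 3 = -5)
J(U) = 5 + U³ (J(U) = U³ - 1*(-5) = U³ + 5 = 5 + U³)
194*(474 + J(B(-4, 6))) = 194*(474 + (5 + (-2 - 4)³)) = 194*(474 + (5 + (-6)³)) = 194*(474 + (5 - 216)) = 194*(474 - 211) = 194*263 = 51022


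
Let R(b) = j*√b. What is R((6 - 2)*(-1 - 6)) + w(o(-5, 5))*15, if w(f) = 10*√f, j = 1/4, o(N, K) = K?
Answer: 150*√5 + I*√7/2 ≈ 335.41 + 1.3229*I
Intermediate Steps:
j = ¼ ≈ 0.25000
R(b) = √b/4
R((6 - 2)*(-1 - 6)) + w(o(-5, 5))*15 = √((6 - 2)*(-1 - 6))/4 + (10*√5)*15 = √(4*(-7))/4 + 150*√5 = √(-28)/4 + 150*√5 = (2*I*√7)/4 + 150*√5 = I*√7/2 + 150*√5 = 150*√5 + I*√7/2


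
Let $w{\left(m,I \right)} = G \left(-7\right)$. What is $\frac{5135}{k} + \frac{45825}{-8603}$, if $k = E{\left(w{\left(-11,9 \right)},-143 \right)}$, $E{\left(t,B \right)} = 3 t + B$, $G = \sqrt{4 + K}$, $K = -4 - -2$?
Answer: $- \frac{7213883690}{168334901} + \frac{107835 \sqrt{2}}{19567} \approx -35.061$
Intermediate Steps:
$K = -2$ ($K = -4 + 2 = -2$)
$G = \sqrt{2}$ ($G = \sqrt{4 - 2} = \sqrt{2} \approx 1.4142$)
$w{\left(m,I \right)} = - 7 \sqrt{2}$ ($w{\left(m,I \right)} = \sqrt{2} \left(-7\right) = - 7 \sqrt{2}$)
$E{\left(t,B \right)} = B + 3 t$
$k = -143 - 21 \sqrt{2}$ ($k = -143 + 3 \left(- 7 \sqrt{2}\right) = -143 - 21 \sqrt{2} \approx -172.7$)
$\frac{5135}{k} + \frac{45825}{-8603} = \frac{5135}{-143 - 21 \sqrt{2}} + \frac{45825}{-8603} = \frac{5135}{-143 - 21 \sqrt{2}} + 45825 \left(- \frac{1}{8603}\right) = \frac{5135}{-143 - 21 \sqrt{2}} - \frac{45825}{8603} = - \frac{45825}{8603} + \frac{5135}{-143 - 21 \sqrt{2}}$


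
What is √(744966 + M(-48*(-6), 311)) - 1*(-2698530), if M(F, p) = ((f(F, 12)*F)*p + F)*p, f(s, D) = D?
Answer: 2698530 + 3*√37233590 ≈ 2.7168e+6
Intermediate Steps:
M(F, p) = p*(F + 12*F*p) (M(F, p) = ((12*F)*p + F)*p = (12*F*p + F)*p = (F + 12*F*p)*p = p*(F + 12*F*p))
√(744966 + M(-48*(-6), 311)) - 1*(-2698530) = √(744966 - 48*(-6)*311*(1 + 12*311)) - 1*(-2698530) = √(744966 + 288*311*(1 + 3732)) + 2698530 = √(744966 + 288*311*3733) + 2698530 = √(744966 + 334357344) + 2698530 = √335102310 + 2698530 = 3*√37233590 + 2698530 = 2698530 + 3*√37233590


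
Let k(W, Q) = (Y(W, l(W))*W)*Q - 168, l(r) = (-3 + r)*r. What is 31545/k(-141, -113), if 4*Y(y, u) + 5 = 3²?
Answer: 2103/1051 ≈ 2.0009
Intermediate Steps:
l(r) = r*(-3 + r)
Y(y, u) = 1 (Y(y, u) = -5/4 + (¼)*3² = -5/4 + (¼)*9 = -5/4 + 9/4 = 1)
k(W, Q) = -168 + Q*W (k(W, Q) = (1*W)*Q - 168 = W*Q - 168 = Q*W - 168 = -168 + Q*W)
31545/k(-141, -113) = 31545/(-168 - 113*(-141)) = 31545/(-168 + 15933) = 31545/15765 = 31545*(1/15765) = 2103/1051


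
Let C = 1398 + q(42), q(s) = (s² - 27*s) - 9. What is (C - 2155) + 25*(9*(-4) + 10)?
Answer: -786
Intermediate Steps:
q(s) = -9 + s² - 27*s
C = 2019 (C = 1398 + (-9 + 42² - 27*42) = 1398 + (-9 + 1764 - 1134) = 1398 + 621 = 2019)
(C - 2155) + 25*(9*(-4) + 10) = (2019 - 2155) + 25*(9*(-4) + 10) = -136 + 25*(-36 + 10) = -136 + 25*(-26) = -136 - 650 = -786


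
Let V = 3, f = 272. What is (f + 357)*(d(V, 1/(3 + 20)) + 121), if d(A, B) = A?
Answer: 77996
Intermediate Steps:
(f + 357)*(d(V, 1/(3 + 20)) + 121) = (272 + 357)*(3 + 121) = 629*124 = 77996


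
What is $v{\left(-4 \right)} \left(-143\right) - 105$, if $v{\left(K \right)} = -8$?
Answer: $1039$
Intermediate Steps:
$v{\left(-4 \right)} \left(-143\right) - 105 = \left(-8\right) \left(-143\right) - 105 = 1144 - 105 = 1039$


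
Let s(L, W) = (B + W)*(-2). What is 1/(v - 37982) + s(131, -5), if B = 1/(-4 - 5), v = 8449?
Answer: 2717027/265797 ≈ 10.222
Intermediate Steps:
B = -⅑ (B = 1/(-9) = -⅑ ≈ -0.11111)
s(L, W) = 2/9 - 2*W (s(L, W) = (-⅑ + W)*(-2) = 2/9 - 2*W)
1/(v - 37982) + s(131, -5) = 1/(8449 - 37982) + (2/9 - 2*(-5)) = 1/(-29533) + (2/9 + 10) = -1/29533 + 92/9 = 2717027/265797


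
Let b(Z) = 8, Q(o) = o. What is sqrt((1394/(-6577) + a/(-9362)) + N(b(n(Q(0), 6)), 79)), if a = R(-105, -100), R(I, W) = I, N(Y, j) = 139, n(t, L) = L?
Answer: sqrt(526235476621818182)/61573874 ≈ 11.781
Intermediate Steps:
a = -105
sqrt((1394/(-6577) + a/(-9362)) + N(b(n(Q(0), 6)), 79)) = sqrt((1394/(-6577) - 105/(-9362)) + 139) = sqrt((1394*(-1/6577) - 105*(-1/9362)) + 139) = sqrt((-1394/6577 + 105/9362) + 139) = sqrt(-12360043/61573874 + 139) = sqrt(8546408443/61573874) = sqrt(526235476621818182)/61573874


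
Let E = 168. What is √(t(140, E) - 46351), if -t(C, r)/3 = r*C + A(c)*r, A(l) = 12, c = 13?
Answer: I*√122959 ≈ 350.66*I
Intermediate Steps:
t(C, r) = -36*r - 3*C*r (t(C, r) = -3*(r*C + 12*r) = -3*(C*r + 12*r) = -3*(12*r + C*r) = -36*r - 3*C*r)
√(t(140, E) - 46351) = √(-3*168*(12 + 140) - 46351) = √(-3*168*152 - 46351) = √(-76608 - 46351) = √(-122959) = I*√122959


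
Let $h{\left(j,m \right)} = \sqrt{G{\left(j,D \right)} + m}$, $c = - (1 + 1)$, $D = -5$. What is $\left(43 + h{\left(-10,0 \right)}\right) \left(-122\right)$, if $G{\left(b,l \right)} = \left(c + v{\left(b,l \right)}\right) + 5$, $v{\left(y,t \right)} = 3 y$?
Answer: $-5246 - 366 i \sqrt{3} \approx -5246.0 - 633.93 i$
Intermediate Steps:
$c = -2$ ($c = \left(-1\right) 2 = -2$)
$G{\left(b,l \right)} = 3 + 3 b$ ($G{\left(b,l \right)} = \left(-2 + 3 b\right) + 5 = 3 + 3 b$)
$h{\left(j,m \right)} = \sqrt{3 + m + 3 j}$ ($h{\left(j,m \right)} = \sqrt{\left(3 + 3 j\right) + m} = \sqrt{3 + m + 3 j}$)
$\left(43 + h{\left(-10,0 \right)}\right) \left(-122\right) = \left(43 + \sqrt{3 + 0 + 3 \left(-10\right)}\right) \left(-122\right) = \left(43 + \sqrt{3 + 0 - 30}\right) \left(-122\right) = \left(43 + \sqrt{-27}\right) \left(-122\right) = \left(43 + 3 i \sqrt{3}\right) \left(-122\right) = -5246 - 366 i \sqrt{3}$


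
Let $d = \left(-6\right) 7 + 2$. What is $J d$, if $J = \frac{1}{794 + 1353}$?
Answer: $- \frac{40}{2147} \approx -0.018631$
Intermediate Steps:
$J = \frac{1}{2147} \approx 0.00046577$
$d = -40$ ($d = -42 + 2 = -40$)
$J d = \frac{1}{2147} \left(-40\right) = - \frac{40}{2147}$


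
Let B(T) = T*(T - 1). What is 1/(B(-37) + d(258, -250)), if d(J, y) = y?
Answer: 1/1156 ≈ 0.00086505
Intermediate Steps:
B(T) = T*(-1 + T)
1/(B(-37) + d(258, -250)) = 1/(-37*(-1 - 37) - 250) = 1/(-37*(-38) - 250) = 1/(1406 - 250) = 1/1156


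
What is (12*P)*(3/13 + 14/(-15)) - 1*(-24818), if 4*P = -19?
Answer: 1615773/65 ≈ 24858.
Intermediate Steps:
P = -19/4 (P = (¼)*(-19) = -19/4 ≈ -4.7500)
(12*P)*(3/13 + 14/(-15)) - 1*(-24818) = (12*(-19/4))*(3/13 + 14/(-15)) - 1*(-24818) = -57*(3*(1/13) + 14*(-1/15)) + 24818 = -57*(3/13 - 14/15) + 24818 = -57*(-137/195) + 24818 = 2603/65 + 24818 = 1615773/65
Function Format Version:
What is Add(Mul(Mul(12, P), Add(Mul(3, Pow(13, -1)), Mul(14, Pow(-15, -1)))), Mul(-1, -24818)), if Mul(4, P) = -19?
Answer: Rational(1615773, 65) ≈ 24858.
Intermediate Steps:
P = Rational(-19, 4) (P = Mul(Rational(1, 4), -19) = Rational(-19, 4) ≈ -4.7500)
Add(Mul(Mul(12, P), Add(Mul(3, Pow(13, -1)), Mul(14, Pow(-15, -1)))), Mul(-1, -24818)) = Add(Mul(Mul(12, Rational(-19, 4)), Add(Mul(3, Pow(13, -1)), Mul(14, Pow(-15, -1)))), Mul(-1, -24818)) = Add(Mul(-57, Add(Mul(3, Rational(1, 13)), Mul(14, Rational(-1, 15)))), 24818) = Add(Mul(-57, Add(Rational(3, 13), Rational(-14, 15))), 24818) = Add(Mul(-57, Rational(-137, 195)), 24818) = Add(Rational(2603, 65), 24818) = Rational(1615773, 65)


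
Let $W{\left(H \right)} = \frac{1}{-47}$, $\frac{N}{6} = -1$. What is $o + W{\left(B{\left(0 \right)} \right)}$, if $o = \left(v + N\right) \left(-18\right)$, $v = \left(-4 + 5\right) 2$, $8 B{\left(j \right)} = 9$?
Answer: $\frac{3383}{47} \approx 71.979$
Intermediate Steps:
$B{\left(j \right)} = \frac{9}{8}$ ($B{\left(j \right)} = \frac{1}{8} \cdot 9 = \frac{9}{8}$)
$N = -6$ ($N = 6 \left(-1\right) = -6$)
$v = 2$ ($v = 1 \cdot 2 = 2$)
$o = 72$ ($o = \left(2 - 6\right) \left(-18\right) = \left(-4\right) \left(-18\right) = 72$)
$W{\left(H \right)} = - \frac{1}{47}$
$o + W{\left(B{\left(0 \right)} \right)} = 72 - \frac{1}{47} = \frac{3383}{47}$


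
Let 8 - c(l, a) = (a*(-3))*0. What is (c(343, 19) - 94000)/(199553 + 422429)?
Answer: -46996/310991 ≈ -0.15112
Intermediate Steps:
c(l, a) = 8 (c(l, a) = 8 - a*(-3)*0 = 8 - (-3*a)*0 = 8 - 1*0 = 8 + 0 = 8)
(c(343, 19) - 94000)/(199553 + 422429) = (8 - 94000)/(199553 + 422429) = -93992/621982 = -93992*1/621982 = -46996/310991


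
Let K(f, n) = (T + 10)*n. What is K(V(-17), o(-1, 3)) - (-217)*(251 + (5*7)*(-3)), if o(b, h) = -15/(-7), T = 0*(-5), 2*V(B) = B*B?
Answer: 221924/7 ≈ 31703.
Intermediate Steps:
V(B) = B**2/2 (V(B) = (B*B)/2 = B**2/2)
T = 0
o(b, h) = 15/7 (o(b, h) = -15*(-1/7) = 15/7)
K(f, n) = 10*n (K(f, n) = (0 + 10)*n = 10*n)
K(V(-17), o(-1, 3)) - (-217)*(251 + (5*7)*(-3)) = 10*(15/7) - (-217)*(251 + (5*7)*(-3)) = 150/7 - (-217)*(251 + 35*(-3)) = 150/7 - (-217)*(251 - 105) = 150/7 - (-217)*146 = 150/7 - 1*(-31682) = 150/7 + 31682 = 221924/7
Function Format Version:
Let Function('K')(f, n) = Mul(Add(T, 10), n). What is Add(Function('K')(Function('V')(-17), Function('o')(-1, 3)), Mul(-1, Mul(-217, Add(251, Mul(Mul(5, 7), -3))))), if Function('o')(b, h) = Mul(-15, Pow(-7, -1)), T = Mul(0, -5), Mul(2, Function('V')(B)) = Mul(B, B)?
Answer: Rational(221924, 7) ≈ 31703.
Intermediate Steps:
Function('V')(B) = Mul(Rational(1, 2), Pow(B, 2)) (Function('V')(B) = Mul(Rational(1, 2), Mul(B, B)) = Mul(Rational(1, 2), Pow(B, 2)))
T = 0
Function('o')(b, h) = Rational(15, 7) (Function('o')(b, h) = Mul(-15, Rational(-1, 7)) = Rational(15, 7))
Function('K')(f, n) = Mul(10, n) (Function('K')(f, n) = Mul(Add(0, 10), n) = Mul(10, n))
Add(Function('K')(Function('V')(-17), Function('o')(-1, 3)), Mul(-1, Mul(-217, Add(251, Mul(Mul(5, 7), -3))))) = Add(Mul(10, Rational(15, 7)), Mul(-1, Mul(-217, Add(251, Mul(Mul(5, 7), -3))))) = Add(Rational(150, 7), Mul(-1, Mul(-217, Add(251, Mul(35, -3))))) = Add(Rational(150, 7), Mul(-1, Mul(-217, Add(251, -105)))) = Add(Rational(150, 7), Mul(-1, Mul(-217, 146))) = Add(Rational(150, 7), Mul(-1, -31682)) = Add(Rational(150, 7), 31682) = Rational(221924, 7)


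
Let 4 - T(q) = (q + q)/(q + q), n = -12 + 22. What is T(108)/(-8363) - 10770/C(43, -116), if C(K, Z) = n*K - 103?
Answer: -30023497/911567 ≈ -32.936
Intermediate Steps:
n = 10
T(q) = 3 (T(q) = 4 - (q + q)/(q + q) = 4 - 2*q/(2*q) = 4 - 2*q*1/(2*q) = 4 - 1*1 = 4 - 1 = 3)
C(K, Z) = -103 + 10*K (C(K, Z) = 10*K - 103 = -103 + 10*K)
T(108)/(-8363) - 10770/C(43, -116) = 3/(-8363) - 10770/(-103 + 10*43) = 3*(-1/8363) - 10770/(-103 + 430) = -3/8363 - 10770/327 = -3/8363 - 10770*1/327 = -3/8363 - 3590/109 = -30023497/911567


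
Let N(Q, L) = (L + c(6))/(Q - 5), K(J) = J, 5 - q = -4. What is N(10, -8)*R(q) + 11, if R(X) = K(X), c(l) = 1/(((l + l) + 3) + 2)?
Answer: -56/17 ≈ -3.2941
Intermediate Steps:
q = 9 (q = 5 - 1*(-4) = 5 + 4 = 9)
c(l) = 1/(5 + 2*l) (c(l) = 1/((2*l + 3) + 2) = 1/((3 + 2*l) + 2) = 1/(5 + 2*l))
N(Q, L) = (1/17 + L)/(-5 + Q) (N(Q, L) = (L + 1/(5 + 2*6))/(Q - 5) = (L + 1/(5 + 12))/(-5 + Q) = (L + 1/17)/(-5 + Q) = (1/17 + L)/(-5 + Q))
R(X) = X
N(10, -8)*R(q) + 11 = ((1/17 - 8)/(-5 + 10))*9 + 11 = (-135/17/5)*9 + 11 = ((⅕)*(-135/17))*9 + 11 = -27/17*9 + 11 = -243/17 + 11 = -56/17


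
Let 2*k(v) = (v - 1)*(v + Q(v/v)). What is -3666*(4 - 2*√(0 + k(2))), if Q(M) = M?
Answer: -14664 + 3666*√6 ≈ -5684.2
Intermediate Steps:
k(v) = (1 + v)*(-1 + v)/2 (k(v) = ((v - 1)*(v + v/v))/2 = ((-1 + v)*(v + 1))/2 = ((-1 + v)*(1 + v))/2 = ((1 + v)*(-1 + v))/2 = (1 + v)*(-1 + v)/2)
-3666*(4 - 2*√(0 + k(2))) = -3666*(4 - 2*√(0 + (-½ + (½)*2²))) = -3666*(4 - 2*√(0 + (-½ + (½)*4))) = -3666*(4 - 2*√(0 + (-½ + 2))) = -3666*(4 - 2*√(0 + 3/2)) = -3666*(4 - √6) = -14664 + 3666*√6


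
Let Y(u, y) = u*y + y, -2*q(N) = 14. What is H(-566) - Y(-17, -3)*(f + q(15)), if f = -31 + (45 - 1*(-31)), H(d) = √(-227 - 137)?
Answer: -1824 + 2*I*√91 ≈ -1824.0 + 19.079*I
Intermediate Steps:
H(d) = 2*I*√91 (H(d) = √(-364) = 2*I*√91)
q(N) = -7 (q(N) = -½*14 = -7)
Y(u, y) = y + u*y
f = 45 (f = -31 + (45 + 31) = -31 + 76 = 45)
H(-566) - Y(-17, -3)*(f + q(15)) = 2*I*√91 - (-3*(1 - 17))*(45 - 7) = 2*I*√91 - (-3*(-16))*38 = 2*I*√91 - 48*38 = 2*I*√91 - 1*1824 = 2*I*√91 - 1824 = -1824 + 2*I*√91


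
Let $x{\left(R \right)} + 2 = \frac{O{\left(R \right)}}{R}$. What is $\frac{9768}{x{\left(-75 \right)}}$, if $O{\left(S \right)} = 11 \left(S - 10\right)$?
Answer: $\frac{146520}{157} \approx 933.25$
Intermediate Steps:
$O{\left(S \right)} = -110 + 11 S$ ($O{\left(S \right)} = 11 \left(-10 + S\right) = -110 + 11 S$)
$x{\left(R \right)} = -2 + \frac{-110 + 11 R}{R}$
$\frac{9768}{x{\left(-75 \right)}} = \frac{9768}{9 - \frac{110}{-75}} = \frac{9768}{9 - - \frac{22}{15}} = \frac{9768}{9 + \frac{22}{15}} = \frac{9768}{\frac{157}{15}} = 9768 \cdot \frac{15}{157} = \frac{146520}{157}$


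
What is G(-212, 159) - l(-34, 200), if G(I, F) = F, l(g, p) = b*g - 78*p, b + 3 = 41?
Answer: 17051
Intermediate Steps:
b = 38 (b = -3 + 41 = 38)
l(g, p) = -78*p + 38*g (l(g, p) = 38*g - 78*p = -78*p + 38*g)
G(-212, 159) - l(-34, 200) = 159 - (-78*200 + 38*(-34)) = 159 - (-15600 - 1292) = 159 - 1*(-16892) = 159 + 16892 = 17051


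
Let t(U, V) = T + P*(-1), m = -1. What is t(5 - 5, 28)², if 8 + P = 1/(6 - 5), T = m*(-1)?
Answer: 64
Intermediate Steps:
T = 1 (T = -1*(-1) = 1)
P = -7 (P = -8 + 1/(6 - 5) = -8 + 1/1 = -8 + 1 = -7)
t(U, V) = 8 (t(U, V) = 1 - 7*(-1) = 1 + 7 = 8)
t(5 - 5, 28)² = 8² = 64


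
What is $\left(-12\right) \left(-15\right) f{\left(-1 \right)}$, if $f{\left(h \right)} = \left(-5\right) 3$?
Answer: $-2700$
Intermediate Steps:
$f{\left(h \right)} = -15$
$\left(-12\right) \left(-15\right) f{\left(-1 \right)} = \left(-12\right) \left(-15\right) \left(-15\right) = 180 \left(-15\right) = -2700$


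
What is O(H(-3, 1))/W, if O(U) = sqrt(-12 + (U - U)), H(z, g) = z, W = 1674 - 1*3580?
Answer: -I*sqrt(3)/953 ≈ -0.0018175*I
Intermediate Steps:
W = -1906 (W = 1674 - 3580 = -1906)
O(U) = 2*I*sqrt(3) (O(U) = sqrt(-12 + 0) = sqrt(-12) = 2*I*sqrt(3))
O(H(-3, 1))/W = (2*I*sqrt(3))/(-1906) = (2*I*sqrt(3))*(-1/1906) = -I*sqrt(3)/953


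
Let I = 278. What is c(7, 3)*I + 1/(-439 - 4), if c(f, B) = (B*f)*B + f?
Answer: 8620779/443 ≈ 19460.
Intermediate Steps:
c(f, B) = f + f*B² (c(f, B) = f*B² + f = f + f*B²)
c(7, 3)*I + 1/(-439 - 4) = (7*(1 + 3²))*278 + 1/(-439 - 4) = (7*(1 + 9))*278 + 1/(-443) = (7*10)*278 - 1/443 = 70*278 - 1/443 = 19460 - 1/443 = 8620779/443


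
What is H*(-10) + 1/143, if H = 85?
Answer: -121549/143 ≈ -849.99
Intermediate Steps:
H*(-10) + 1/143 = 85*(-10) + 1/143 = -850 + 1/143 = -121549/143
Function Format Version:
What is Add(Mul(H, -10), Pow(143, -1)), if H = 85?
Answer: Rational(-121549, 143) ≈ -849.99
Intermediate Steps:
Add(Mul(H, -10), Pow(143, -1)) = Add(Mul(85, -10), Pow(143, -1)) = Add(-850, Rational(1, 143)) = Rational(-121549, 143)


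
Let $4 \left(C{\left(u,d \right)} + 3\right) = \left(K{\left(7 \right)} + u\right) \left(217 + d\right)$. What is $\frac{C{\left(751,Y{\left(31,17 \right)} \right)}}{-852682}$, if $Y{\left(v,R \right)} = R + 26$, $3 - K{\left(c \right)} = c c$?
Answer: $- \frac{22911}{426341} \approx -0.053739$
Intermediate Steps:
$K{\left(c \right)} = 3 - c^{2}$ ($K{\left(c \right)} = 3 - c c = 3 - c^{2}$)
$Y{\left(v,R \right)} = 26 + R$
$C{\left(u,d \right)} = -3 + \frac{\left(-46 + u\right) \left(217 + d\right)}{4}$ ($C{\left(u,d \right)} = -3 + \frac{\left(\left(3 - 7^{2}\right) + u\right) \left(217 + d\right)}{4} = -3 + \frac{\left(\left(3 - 49\right) + u\right) \left(217 + d\right)}{4} = -3 + \frac{\left(-46 + u\right) \left(217 + d\right)}{4}$)
$\frac{C{\left(751,Y{\left(31,17 \right)} \right)}}{-852682} = \frac{- \frac{4997}{2} - \frac{23 \left(26 + 17\right)}{2} + \frac{217}{4} \cdot 751 + \frac{1}{4} \left(26 + 17\right) 751}{-852682} = \left(- \frac{4997}{2} - \frac{989}{2} + \frac{162967}{4} + \frac{1}{4} \cdot 43 \cdot 751\right) \left(- \frac{1}{852682}\right) = \left(- \frac{4997}{2} - \frac{989}{2} + \frac{162967}{4} + \frac{32293}{4}\right) \left(- \frac{1}{852682}\right) = 45822 \left(- \frac{1}{852682}\right) = - \frac{22911}{426341}$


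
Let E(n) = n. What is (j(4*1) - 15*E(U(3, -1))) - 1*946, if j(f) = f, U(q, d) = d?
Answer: -927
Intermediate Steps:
(j(4*1) - 15*E(U(3, -1))) - 1*946 = (4*1 - 15*(-1)) - 1*946 = (4 + 15) - 946 = 19 - 946 = -927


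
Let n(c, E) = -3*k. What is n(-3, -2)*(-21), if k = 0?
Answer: 0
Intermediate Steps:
n(c, E) = 0 (n(c, E) = -3*0 = 0)
n(-3, -2)*(-21) = 0*(-21) = 0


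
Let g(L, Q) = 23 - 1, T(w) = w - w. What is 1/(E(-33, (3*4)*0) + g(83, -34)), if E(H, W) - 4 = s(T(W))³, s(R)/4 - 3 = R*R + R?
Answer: 1/1754 ≈ 0.00057013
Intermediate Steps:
T(w) = 0
s(R) = 12 + 4*R + 4*R² (s(R) = 12 + 4*(R*R + R) = 12 + 4*(R² + R) = 12 + 4*(R + R²) = 12 + (4*R + 4*R²) = 12 + 4*R + 4*R²)
g(L, Q) = 22
E(H, W) = 1732 (E(H, W) = 4 + (12 + 4*0 + 4*0²)³ = 4 + (12 + 0 + 4*0)³ = 4 + (12 + 0 + 0)³ = 4 + 12³ = 4 + 1728 = 1732)
1/(E(-33, (3*4)*0) + g(83, -34)) = 1/(1732 + 22) = 1/1754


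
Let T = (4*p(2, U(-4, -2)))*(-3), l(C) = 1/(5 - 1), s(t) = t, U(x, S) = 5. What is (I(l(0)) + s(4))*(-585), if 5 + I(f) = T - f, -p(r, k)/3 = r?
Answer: -165555/4 ≈ -41389.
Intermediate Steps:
p(r, k) = -3*r
l(C) = ¼ (l(C) = 1/4 = ¼)
T = 72 (T = (4*(-3*2))*(-3) = (4*(-6))*(-3) = -24*(-3) = 72)
I(f) = 67 - f (I(f) = -5 + (72 - f) = 67 - f)
(I(l(0)) + s(4))*(-585) = ((67 - 1*¼) + 4)*(-585) = ((67 - ¼) + 4)*(-585) = (267/4 + 4)*(-585) = (283/4)*(-585) = -165555/4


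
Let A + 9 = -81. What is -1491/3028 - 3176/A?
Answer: 4741369/136260 ≈ 34.797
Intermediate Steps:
A = -90 (A = -9 - 81 = -90)
-1491/3028 - 3176/A = -1491/3028 - 3176/(-90) = -1491*1/3028 - 3176*(-1/90) = -1491/3028 + 1588/45 = 4741369/136260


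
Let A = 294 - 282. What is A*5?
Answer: 60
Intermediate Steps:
A = 12
A*5 = 12*5 = 60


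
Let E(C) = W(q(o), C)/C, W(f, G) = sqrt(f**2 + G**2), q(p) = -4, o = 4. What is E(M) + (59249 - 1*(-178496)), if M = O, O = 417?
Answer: 237745 + sqrt(173905)/417 ≈ 2.3775e+5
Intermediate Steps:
M = 417
W(f, G) = sqrt(G**2 + f**2)
E(C) = sqrt(16 + C**2)/C (E(C) = sqrt(C**2 + (-4)**2)/C = sqrt(C**2 + 16)/C = sqrt(16 + C**2)/C)
E(M) + (59249 - 1*(-178496)) = sqrt(16 + 417**2)/417 + (59249 - 1*(-178496)) = sqrt(16 + 173889)/417 + (59249 + 178496) = sqrt(173905)/417 + 237745 = 237745 + sqrt(173905)/417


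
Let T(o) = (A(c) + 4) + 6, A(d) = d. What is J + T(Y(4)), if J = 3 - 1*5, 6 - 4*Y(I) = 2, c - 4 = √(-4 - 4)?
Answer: 12 + 2*I*√2 ≈ 12.0 + 2.8284*I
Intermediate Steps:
c = 4 + 2*I*√2 (c = 4 + √(-4 - 4) = 4 + √(-8) = 4 + 2*I*√2 ≈ 4.0 + 2.8284*I)
Y(I) = 1 (Y(I) = 3/2 - ¼*2 = 3/2 - ½ = 1)
J = -2 (J = 3 - 5 = -2)
T(o) = 14 + 2*I*√2 (T(o) = ((4 + 2*I*√2) + 4) + 6 = (8 + 2*I*√2) + 6 = 14 + 2*I*√2)
J + T(Y(4)) = -2 + (14 + 2*I*√2) = 12 + 2*I*√2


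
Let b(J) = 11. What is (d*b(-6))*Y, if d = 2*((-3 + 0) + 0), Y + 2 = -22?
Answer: 1584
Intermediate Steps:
Y = -24 (Y = -2 - 22 = -24)
d = -6 (d = 2*(-3 + 0) = 2*(-3) = -6)
(d*b(-6))*Y = -6*11*(-24) = -66*(-24) = 1584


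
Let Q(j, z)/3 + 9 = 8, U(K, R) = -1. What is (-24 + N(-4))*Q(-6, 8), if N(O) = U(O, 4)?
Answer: 75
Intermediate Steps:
N(O) = -1
Q(j, z) = -3 (Q(j, z) = -27 + 3*8 = -27 + 24 = -3)
(-24 + N(-4))*Q(-6, 8) = (-24 - 1)*(-3) = -25*(-3) = 75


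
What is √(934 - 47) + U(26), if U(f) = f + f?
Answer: 52 + √887 ≈ 81.783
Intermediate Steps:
U(f) = 2*f
√(934 - 47) + U(26) = √(934 - 47) + 2*26 = √887 + 52 = 52 + √887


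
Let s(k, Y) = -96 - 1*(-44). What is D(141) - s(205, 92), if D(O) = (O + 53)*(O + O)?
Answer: 54760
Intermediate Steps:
s(k, Y) = -52 (s(k, Y) = -96 + 44 = -52)
D(O) = 2*O*(53 + O) (D(O) = (53 + O)*(2*O) = 2*O*(53 + O))
D(141) - s(205, 92) = 2*141*(53 + 141) - 1*(-52) = 2*141*194 + 52 = 54708 + 52 = 54760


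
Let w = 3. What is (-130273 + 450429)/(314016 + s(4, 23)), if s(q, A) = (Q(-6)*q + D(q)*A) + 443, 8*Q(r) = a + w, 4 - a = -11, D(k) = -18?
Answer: 160078/157027 ≈ 1.0194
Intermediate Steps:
a = 15 (a = 4 - 1*(-11) = 4 + 11 = 15)
Q(r) = 9/4 (Q(r) = (15 + 3)/8 = (⅛)*18 = 9/4)
s(q, A) = 443 - 18*A + 9*q/4 (s(q, A) = (9*q/4 - 18*A) + 443 = (-18*A + 9*q/4) + 443 = 443 - 18*A + 9*q/4)
(-130273 + 450429)/(314016 + s(4, 23)) = (-130273 + 450429)/(314016 + (443 - 18*23 + (9/4)*4)) = 320156/(314016 + (443 - 414 + 9)) = 320156/(314016 + 38) = 320156/314054 = 320156*(1/314054) = 160078/157027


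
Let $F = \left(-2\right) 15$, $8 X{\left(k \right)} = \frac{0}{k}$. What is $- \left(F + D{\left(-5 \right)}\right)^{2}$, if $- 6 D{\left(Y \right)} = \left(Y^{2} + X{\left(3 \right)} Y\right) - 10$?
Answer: $- \frac{4225}{4} \approx -1056.3$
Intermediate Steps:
$X{\left(k \right)} = 0$ ($X{\left(k \right)} = \frac{0 \frac{1}{k}}{8} = \frac{1}{8} \cdot 0 = 0$)
$D{\left(Y \right)} = \frac{5}{3} - \frac{Y^{2}}{6}$ ($D{\left(Y \right)} = - \frac{\left(Y^{2} + 0 Y\right) - 10}{6} = - \frac{\left(Y^{2} + 0\right) - 10}{6} = - \frac{Y^{2} - 10}{6} = - \frac{-10 + Y^{2}}{6} = \frac{5}{3} - \frac{Y^{2}}{6}$)
$F = -30$
$- \left(F + D{\left(-5 \right)}\right)^{2} = - \left(-30 + \left(\frac{5}{3} - \frac{\left(-5\right)^{2}}{6}\right)\right)^{2} = - \left(-30 + \left(\frac{5}{3} - \frac{25}{6}\right)\right)^{2} = - \left(-30 - \frac{5}{2}\right)^{2} = - \left(- \frac{65}{2}\right)^{2} = \left(-1\right) \frac{4225}{4} = - \frac{4225}{4}$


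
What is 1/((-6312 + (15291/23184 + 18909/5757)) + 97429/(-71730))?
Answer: -177293032560/1118615177408723 ≈ -0.00015849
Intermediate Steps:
1/((-6312 + (15291/23184 + 18909/5757)) + 97429/(-71730)) = 1/((-6312 + (15291*(1/23184) + 18909*(1/5757))) + 97429*(-1/71730)) = 1/((-6312 + (1699/2576 + 6303/1919)) - 97429/71730) = 1/((-6312 + 19496909/4943344) - 97429/71730) = 1/(-31182890419/4943344 - 97429/71730) = 1/(-1118615177408723/177293032560) = -177293032560/1118615177408723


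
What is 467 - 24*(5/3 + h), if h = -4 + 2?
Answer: 475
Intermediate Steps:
h = -2
467 - 24*(5/3 + h) = 467 - 24*(5/3 - 2) = 467 - 24*(-1/3) = 467 + 8 = 475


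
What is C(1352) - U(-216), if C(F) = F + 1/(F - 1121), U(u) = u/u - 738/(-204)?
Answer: 10582375/7854 ≈ 1347.4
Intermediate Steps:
U(u) = 157/34 (U(u) = 1 - 738*(-1/204) = 1 + 123/34 = 157/34)
C(F) = F + 1/(-1121 + F)
C(1352) - U(-216) = (1 + 1352**2 - 1121*1352)/(-1121 + 1352) - 1*157/34 = (1 + 1827904 - 1515592)/231 - 157/34 = (1/231)*312313 - 157/34 = 312313/231 - 157/34 = 10582375/7854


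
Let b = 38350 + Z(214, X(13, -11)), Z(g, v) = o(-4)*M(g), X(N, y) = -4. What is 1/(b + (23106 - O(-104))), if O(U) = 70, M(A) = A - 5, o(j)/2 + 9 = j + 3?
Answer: 1/57206 ≈ 1.7481e-5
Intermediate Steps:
o(j) = -12 + 2*j (o(j) = -18 + 2*(j + 3) = -18 + 2*(3 + j) = -18 + (6 + 2*j) = -12 + 2*j)
M(A) = -5 + A
Z(g, v) = 100 - 20*g (Z(g, v) = (-12 + 2*(-4))*(-5 + g) = (-12 - 8)*(-5 + g) = -20*(-5 + g) = 100 - 20*g)
b = 34170 (b = 38350 + (100 - 20*214) = 38350 + (100 - 4280) = 38350 - 4180 = 34170)
1/(b + (23106 - O(-104))) = 1/(34170 + (23106 - 1*70)) = 1/(34170 + (23106 - 70)) = 1/(34170 + 23036) = 1/57206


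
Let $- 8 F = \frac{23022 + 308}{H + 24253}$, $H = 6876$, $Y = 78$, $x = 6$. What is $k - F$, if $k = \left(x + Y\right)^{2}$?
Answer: $\frac{878596561}{124516} \approx 7056.1$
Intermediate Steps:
$k = 7056$ ($k = \left(6 + 78\right)^{2} = 84^{2} = 7056$)
$F = - \frac{11665}{124516}$ ($F = - \frac{\left(23022 + 308\right) \frac{1}{6876 + 24253}}{8} = - \frac{23330 \cdot \frac{1}{31129}}{8} = \left(- \frac{1}{8}\right) \frac{23330}{31129} = - \frac{11665}{124516} \approx -0.093683$)
$k - F = 7056 - - \frac{11665}{124516} = 7056 + \frac{11665}{124516} = \frac{878596561}{124516}$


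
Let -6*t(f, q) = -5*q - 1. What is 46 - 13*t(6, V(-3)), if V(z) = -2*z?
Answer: -127/6 ≈ -21.167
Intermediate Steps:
t(f, q) = ⅙ + 5*q/6 (t(f, q) = -(-5*q - 1)/6 = -(-1 - 5*q)/6 = ⅙ + 5*q/6)
46 - 13*t(6, V(-3)) = 46 - 13*(⅙ + 5*(-2*(-3))/6) = 46 - 13*(⅙ + (⅚)*6) = 46 - 13*(⅙ + 5) = 46 - 13*31/6 = 46 - 403/6 = -127/6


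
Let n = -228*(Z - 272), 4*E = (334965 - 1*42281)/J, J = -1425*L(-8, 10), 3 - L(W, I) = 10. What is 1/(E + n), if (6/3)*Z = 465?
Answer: 1425/12844003 ≈ 0.00011095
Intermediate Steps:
Z = 465/2 (Z = (1/2)*465 = 465/2 ≈ 232.50)
L(W, I) = -7 (L(W, I) = 3 - 1*10 = 3 - 10 = -7)
J = 9975 (J = -1425*(-7) = 9975)
E = 10453/1425 (E = ((334965 - 1*42281)/9975)/4 = ((334965 - 42281)*(1/9975))/4 = (292684*(1/9975))/4 = (1/4)*(41812/1425) = 10453/1425 ≈ 7.3354)
n = 9006 (n = -228*(465/2 - 272) = -228*(-79/2) = 9006)
1/(E + n) = 1/(10453/1425 + 9006) = 1/(12844003/1425) = 1425/12844003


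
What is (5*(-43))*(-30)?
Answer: 6450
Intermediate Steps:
(5*(-43))*(-30) = -215*(-30) = 6450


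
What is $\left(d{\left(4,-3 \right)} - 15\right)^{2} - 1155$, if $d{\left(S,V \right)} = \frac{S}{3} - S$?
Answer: $- \frac{7586}{9} \approx -842.89$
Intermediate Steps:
$d{\left(S,V \right)} = - \frac{2 S}{3}$ ($d{\left(S,V \right)} = S \frac{1}{3} - S = \frac{S}{3} - S = - \frac{2 S}{3}$)
$\left(d{\left(4,-3 \right)} - 15\right)^{2} - 1155 = \left(\left(- \frac{2}{3}\right) 4 - 15\right)^{2} - 1155 = \left(- \frac{8}{3} - 15\right)^{2} - 1155 = \left(- \frac{53}{3}\right)^{2} - 1155 = \frac{2809}{9} - 1155 = - \frac{7586}{9}$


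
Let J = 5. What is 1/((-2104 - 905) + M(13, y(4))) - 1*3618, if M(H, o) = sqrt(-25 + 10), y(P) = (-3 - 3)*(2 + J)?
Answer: -10919240779/3018032 - I*sqrt(15)/9054096 ≈ -3618.0 - 4.2776e-7*I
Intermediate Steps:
y(P) = -42 (y(P) = (-3 - 3)*(2 + 5) = -6*7 = -42)
M(H, o) = I*sqrt(15) (M(H, o) = sqrt(-15) = I*sqrt(15))
1/((-2104 - 905) + M(13, y(4))) - 1*3618 = 1/((-2104 - 905) + I*sqrt(15)) - 1*3618 = 1/(-3009 + I*sqrt(15)) - 3618 = -3618 + 1/(-3009 + I*sqrt(15))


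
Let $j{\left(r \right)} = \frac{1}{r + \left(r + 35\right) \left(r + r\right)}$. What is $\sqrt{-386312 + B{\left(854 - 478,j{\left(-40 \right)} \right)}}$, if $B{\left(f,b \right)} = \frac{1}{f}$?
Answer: $\frac{i \sqrt{13653811234}}{188} \approx 621.54 i$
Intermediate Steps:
$j{\left(r \right)} = \frac{1}{r + 2 r \left(35 + r\right)}$ ($j{\left(r \right)} = \frac{1}{r + \left(35 + r\right) 2 r} = \frac{1}{r + 2 r \left(35 + r\right)}$)
$\sqrt{-386312 + B{\left(854 - 478,j{\left(-40 \right)} \right)}} = \sqrt{-386312 + \frac{1}{854 - 478}} = \sqrt{-386312 + \frac{1}{376}} = \sqrt{- \frac{145253311}{376}} = \frac{i \sqrt{13653811234}}{188}$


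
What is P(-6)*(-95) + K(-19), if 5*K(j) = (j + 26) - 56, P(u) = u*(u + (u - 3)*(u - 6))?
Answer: 290651/5 ≈ 58130.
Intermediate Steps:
P(u) = u*(u + (-6 + u)*(-3 + u)) (P(u) = u*(u + (-3 + u)*(-6 + u)) = u*(u + (-6 + u)*(-3 + u)))
K(j) = -6 + j/5 (K(j) = ((j + 26) - 56)/5 = ((26 + j) - 56)/5 = (-30 + j)/5 = -6 + j/5)
P(-6)*(-95) + K(-19) = -6*(18 + (-6)**2 - 8*(-6))*(-95) + (-6 + (1/5)*(-19)) = -6*(18 + 36 + 48)*(-95) + (-6 - 19/5) = -6*102*(-95) - 49/5 = -612*(-95) - 49/5 = 58140 - 49/5 = 290651/5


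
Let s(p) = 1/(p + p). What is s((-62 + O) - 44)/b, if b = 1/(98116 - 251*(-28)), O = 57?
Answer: -52572/49 ≈ -1072.9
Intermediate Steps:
s(p) = 1/(2*p)
b = 1/105144 (b = 1/(98116 + 7028) = 1/105144 ≈ 9.5108e-6)
s((-62 + O) - 44)/b = (1/(2*((-62 + 57) - 44)))/(1/105144) = (1/(2*(-5 - 44)))*105144 = ((½)/(-49))*105144 = ((½)*(-1/49))*105144 = -1/98*105144 = -52572/49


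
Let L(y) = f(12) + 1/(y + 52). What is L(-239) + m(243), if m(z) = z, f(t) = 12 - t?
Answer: 45440/187 ≈ 242.99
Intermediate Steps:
L(y) = 1/(52 + y) (L(y) = (12 - 1*12) + 1/(y + 52) = (12 - 12) + 1/(52 + y) = 0 + 1/(52 + y) = 1/(52 + y))
L(-239) + m(243) = 1/(52 - 239) + 243 = 1/(-187) + 243 = -1/187 + 243 = 45440/187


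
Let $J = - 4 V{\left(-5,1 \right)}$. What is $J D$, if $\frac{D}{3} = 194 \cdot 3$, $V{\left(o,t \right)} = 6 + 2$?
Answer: $-55872$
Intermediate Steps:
$V{\left(o,t \right)} = 8$
$J = -32$ ($J = \left(-4\right) 8 = -32$)
$D = 1746$ ($D = 3 \cdot 194 \cdot 3 = 3 \cdot 582 = 1746$)
$J D = \left(-32\right) 1746 = -55872$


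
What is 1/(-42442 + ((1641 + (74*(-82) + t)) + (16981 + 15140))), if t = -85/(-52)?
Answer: -52/766811 ≈ -6.7813e-5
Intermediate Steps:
t = 85/52 (t = -85*(-1/52) = 85/52 ≈ 1.6346)
1/(-42442 + ((1641 + (74*(-82) + t)) + (16981 + 15140))) = 1/(-42442 + ((1641 + (74*(-82) + 85/52)) + (16981 + 15140))) = 1/(-42442 + ((1641 + (-6068 + 85/52)) + 32121)) = 1/(-42442 + ((1641 - 315451/52) + 32121)) = 1/(-42442 + (-230119/52 + 32121)) = 1/(-42442 + 1440173/52) = 1/(-766811/52) = -52/766811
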